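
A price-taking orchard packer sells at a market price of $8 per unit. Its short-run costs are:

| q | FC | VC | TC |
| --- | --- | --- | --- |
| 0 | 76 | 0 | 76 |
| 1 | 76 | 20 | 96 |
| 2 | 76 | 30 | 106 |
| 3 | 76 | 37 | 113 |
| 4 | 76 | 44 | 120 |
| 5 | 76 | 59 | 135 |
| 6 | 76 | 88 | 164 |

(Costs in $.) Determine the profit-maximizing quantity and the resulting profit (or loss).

q = 0 (shut down); profit = -$76

Compute π = P·q − TC at each output: q=0: -76; q=1: -88; q=2: -90; q=3: -89; q=4: -88; q=5: -95; q=6: -116.
Profit is highest at q = 0. Equivalently, the lowest AVC in the table is 44/4 ≈ $11 at q = 4, and P = $8 falls below it — price never covers variable cost, so the firm shuts down and loses only its fixed cost.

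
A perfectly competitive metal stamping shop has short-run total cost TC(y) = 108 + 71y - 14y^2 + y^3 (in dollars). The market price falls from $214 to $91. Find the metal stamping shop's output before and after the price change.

MC = 71 - 28y + 3y^2; the shutdown threshold is min AVC = $22 (at y = 7).
With P = $214 above the shutdown price, P = MC gives y = 13.
At P = $91 ≥ min AVC, set P = MC: y = 10. The firm stays open but cuts output.

Output falls from 13 to 10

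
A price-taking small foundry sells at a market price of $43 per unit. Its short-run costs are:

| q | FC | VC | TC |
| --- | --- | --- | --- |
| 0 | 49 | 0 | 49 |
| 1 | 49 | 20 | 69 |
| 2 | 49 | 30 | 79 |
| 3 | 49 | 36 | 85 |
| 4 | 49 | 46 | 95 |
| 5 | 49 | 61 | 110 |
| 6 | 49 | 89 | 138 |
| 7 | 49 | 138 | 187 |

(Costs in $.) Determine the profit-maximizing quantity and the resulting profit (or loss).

Profit at each row (π = 43q − TC): q=0: -49; q=1: -26; q=2: 7; q=3: 44; q=4: 77; q=5: 105; q=6: 120; q=7: 114.
Profit is maximized at q = 6. AVC there is 89/6 = $14.83 ≤ P, so producing beats shutting down (which would give -$49).

q = 6; profit = $120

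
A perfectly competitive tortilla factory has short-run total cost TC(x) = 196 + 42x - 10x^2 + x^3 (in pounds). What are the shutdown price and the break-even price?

Shutdown price = £17; break-even price = £49

AVC = 42 - 10x + x^2; minimized at x = 5, giving min AVC = £17. That is the shutdown price.
ATC = 196/x + 42 - 10x + x^2. Setting dATC/dx = −196/x^2 − 10 + 2x = 0 gives x = 7 (since 2·7^3 − 10·7^2 = 196).
min ATC = 196/7 + 42 − 10·7 + 7^2 = £49. That is the break-even price.
For £17 ≤ P < £49 the firm produces at a loss; below £17 it shuts down.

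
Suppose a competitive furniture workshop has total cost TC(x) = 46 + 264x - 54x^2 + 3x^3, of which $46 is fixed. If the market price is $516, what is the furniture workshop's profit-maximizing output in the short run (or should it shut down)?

Produce at x = 14

Variable cost is VC = 264x - 54x^2 + 3x^3, so AVC = VC/x = 264 - 54x + 3x^2 and MC = dTC/dx = 264 - 108x + 9x^2.
AVC is minimized where dAVC/dx = -54 + 6x = 0, at x = 9; min AVC = 264 - 54·9 + 3·9^2 = $21.
Because $516 ≥ $21, revenue can cover variable cost; the firm operates.
P = MC gives -252 - 108x + 9x^2 = 0, with roots -2 and 14. Take the larger (rising MC): x* = 14.
Check: AVC at x = 14 is $96 ≤ P, so revenue covers variable cost.
Profit = P·x − TC = 516·14 − 1390 = $5834.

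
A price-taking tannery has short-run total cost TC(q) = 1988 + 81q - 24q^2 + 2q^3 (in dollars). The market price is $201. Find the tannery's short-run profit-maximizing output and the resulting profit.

AVC = 81 - 24q + 2q^2 has its minimum $9 at q = 6; price $201 clears that bar, so the firm operates.
MC = 81 - 48q + 6q^2. Setting P = MC and taking the root on the rising branch gives q* = 10.
TR = 201·10 = 2010. TC = 1988 + 410 = 2398. Profit = 2010 − 2398 = -$388.
Shutting down would mean losing the fixed cost of $1988, so operating at a loss of $388 is better by $1600.

Profit = -$388 at q = 10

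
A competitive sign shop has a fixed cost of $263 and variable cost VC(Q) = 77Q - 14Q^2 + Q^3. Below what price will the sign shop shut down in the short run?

The firm shuts down when price falls below the minimum of average variable cost. AVC = VC/Q = 77 - 14Q + Q^2.
At the minimum of AVC, MC = AVC. MC = 77 - 28Q + 3Q^2; setting MC = AVC gives 2Q^2 - 14Q = 0, so Q = 7. min AVC = 28.
The firm shuts down for any P below $28.

$28 per unit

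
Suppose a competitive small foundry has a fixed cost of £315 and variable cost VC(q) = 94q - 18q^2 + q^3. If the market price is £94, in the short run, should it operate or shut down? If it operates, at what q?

Strip out fixed cost: VC = 94q - 18q^2 + q^3. Then AVC = 94 - 18q + q^2 and MC = 94 - 36q + 3q^2.
AVC is minimized where dAVC/dq = -18 + 2q = 0, at q = 9; min AVC = 94 - 18·9 + 9^2 = £13.
Since P = £94 ≥ min AVC = £13, price covers variable cost and the firm should produce.
P = MC gives -36q + 3q^2 = 0, with roots 0 and 12. Take the larger (rising MC): q* = 12.
Check: AVC at q = 12 is £22 ≤ P, so revenue covers variable cost.
Profit = P·q − TC = 94·12 − 579 = £549.

Produce at q = 12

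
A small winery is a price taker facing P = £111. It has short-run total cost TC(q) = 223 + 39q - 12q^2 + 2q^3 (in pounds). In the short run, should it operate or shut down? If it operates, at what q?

Produce at q = 6

Variable cost is VC = 39q - 12q^2 + 2q^3, so AVC = VC/q = 39 - 12q + 2q^2 and MC = dTC/dq = 39 - 24q + 6q^2.
AVC hits its minimum where MC = AVC, at q = 3, giving min AVC = 39 - 12·3 + 2·3^2 = £21.
P = £111 exceeds min AVC = £21, so the firm stays open.
Solving P = MC: -72 - 24q + 6q^2 = 0 ⇒ q = -2 or 6. On the upward-sloping branch, q* = 6.
Check: AVC at q = 6 is £39 ≤ P, so revenue covers variable cost.
Profit = P·q − TC = 111·6 − 457 = £209.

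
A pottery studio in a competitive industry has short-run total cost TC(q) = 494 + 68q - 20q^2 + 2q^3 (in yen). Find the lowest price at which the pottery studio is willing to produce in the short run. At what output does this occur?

The firm shuts down when price falls below the minimum of average variable cost. AVC = VC/q = 68 - 20q + 2q^2.
At the minimum of AVC, MC = AVC. MC = 68 - 40q + 6q^2; setting MC = AVC gives 4q^2 - 20q = 0, so q = 5. min AVC = 18.
The firm shuts down for any P below ¥18.

¥18 per unit, at q = 5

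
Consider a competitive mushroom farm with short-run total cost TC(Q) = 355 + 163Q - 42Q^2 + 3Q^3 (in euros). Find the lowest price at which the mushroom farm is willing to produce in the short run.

The shutdown price is the minimum of AVC. VC = 163Q - 42Q^2 + 3Q^3, so AVC = 163 - 42Q + 3Q^2.
At the minimum of AVC, MC = AVC. MC = 163 - 84Q + 9Q^2; setting MC = AVC gives 6Q^2 - 42Q = 0, so Q = 7. min AVC = 16.
The firm shuts down for any P below €16.

€16 per unit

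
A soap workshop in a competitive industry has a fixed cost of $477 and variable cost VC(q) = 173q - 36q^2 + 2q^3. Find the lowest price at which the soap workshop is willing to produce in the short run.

The shutdown price is the minimum of AVC. VC = 173q - 36q^2 + 2q^3, so AVC = 173 - 36q + 2q^2.
dAVC/dq = -36 + 4q = 0 gives q = 9. min AVC = 173 - 36·9 + 2·9^2 = 11.
For P < $11 the firm produces nothing.

$11 per unit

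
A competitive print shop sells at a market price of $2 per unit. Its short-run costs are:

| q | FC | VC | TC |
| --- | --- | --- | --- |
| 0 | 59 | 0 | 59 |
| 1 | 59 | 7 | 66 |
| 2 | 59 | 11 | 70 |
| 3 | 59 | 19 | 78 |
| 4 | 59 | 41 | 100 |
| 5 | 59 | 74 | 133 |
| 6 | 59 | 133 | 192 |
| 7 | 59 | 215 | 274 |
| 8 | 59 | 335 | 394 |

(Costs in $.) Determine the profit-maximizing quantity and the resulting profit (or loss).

q = 0 (shut down); profit = -$59

Compute π = P·q − TC at each output: q=0: -59; q=1: -64; q=2: -66; q=3: -72; q=4: -92; q=5: -123; q=6: -180; q=7: -260; q=8: -378.
Profit is highest at q = 0. Equivalently, the lowest AVC in the table is 11/2 ≈ $5.50 at q = 2, and P = $2 falls below it — price never covers variable cost, so the firm shuts down and loses only its fixed cost.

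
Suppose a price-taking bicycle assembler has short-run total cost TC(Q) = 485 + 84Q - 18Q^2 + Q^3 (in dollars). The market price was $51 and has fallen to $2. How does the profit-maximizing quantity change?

Output falls from 11 to 0 (the firm shuts down)

AVC = 84 - 18Q + Q^2, minimized at Q = 9 where min AVC = $3. MC = 84 - 36Q + 3Q^2.
With P = $51 above the shutdown price, P = MC gives Q = 11.
At P = $2 < min AVC = $3, price no longer covers variable cost at any output, so the firm shuts down: Q = 0.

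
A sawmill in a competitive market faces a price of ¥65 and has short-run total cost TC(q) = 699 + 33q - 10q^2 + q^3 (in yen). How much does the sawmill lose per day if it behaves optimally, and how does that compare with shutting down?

Profit = -¥315 at q = 8

AVC = 33 - 10q + q^2; min AVC = ¥8 at q = 5. Since P = ¥65 ≥ min AVC, the firm produces.
With MC = 33 - 20q + 3q^2, P = MC on the upward-sloping part at q* = 8.
TR = 65·8 = 520. TC = 699 + 136 = 835. Profit = 520 − 835 = -¥315.
That loss of ¥315 beats the ¥699 the firm would lose by shutting down; producing recovers ¥384 of fixed cost.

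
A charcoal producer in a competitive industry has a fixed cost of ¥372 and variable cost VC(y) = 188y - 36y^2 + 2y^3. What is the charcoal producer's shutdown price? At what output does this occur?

The firm shuts down when price falls below the minimum of average variable cost. AVC = VC/y = 188 - 36y + 2y^2.
At the minimum of AVC, MC = AVC. MC = 188 - 72y + 6y^2; setting MC = AVC gives 4y^2 - 36y = 0, so y = 9. min AVC = 26.
For P < ¥26 the firm produces nothing.

¥26 per unit, at y = 9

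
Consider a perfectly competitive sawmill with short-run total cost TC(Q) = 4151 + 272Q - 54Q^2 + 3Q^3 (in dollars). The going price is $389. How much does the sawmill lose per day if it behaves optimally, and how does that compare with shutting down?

AVC = 272 - 54Q + 3Q^2 has its minimum $29 at Q = 9; price $389 clears that bar, so the firm operates.
With MC = 272 - 108Q + 9Q^2, P = MC on the upward-sloping part at Q* = 13.
TR = 389·13 = 5057. TC = 4151 + 1001 = 5152. Profit = 5057 − 5152 = -$95.
That loss of $95 beats the $4151 the firm would lose by shutting down; producing recovers $4056 of fixed cost.

Profit = -$95 at Q = 13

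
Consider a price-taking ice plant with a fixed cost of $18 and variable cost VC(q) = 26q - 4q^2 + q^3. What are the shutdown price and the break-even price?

Shutdown price = $22; break-even price = $29

Shutdown price = min AVC. AVC = 26 - 4q + q^2, with vertex at q = 2 and minimum $22.
ATC = 18/q + 26 - 4q + q^2. Setting dATC/dq = −18/q^2 − 4 + 2q = 0 gives q = 3 (since 2·3^3 − 4·3^2 = 18).
min ATC = 18/3 + 26 − 4·3 + 3^2 = $29. That is the break-even price.
For $22 ≤ P < $29 the firm produces at a loss; below $22 it shuts down.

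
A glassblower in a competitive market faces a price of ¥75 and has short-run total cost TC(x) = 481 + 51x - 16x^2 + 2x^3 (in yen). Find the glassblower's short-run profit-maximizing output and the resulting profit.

Profit = -¥193 at x = 6

AVC = 51 - 16x + 2x^2; min AVC = ¥19 at x = 4. Since P = ¥75 ≥ min AVC, the firm produces.
With MC = 51 - 32x + 6x^2, P = MC on the upward-sloping part at x* = 6.
TR = 75·6 = 450. TC = 481 + 162 = 643. Profit = 450 − 643 = -¥193.
Shutting down would mean losing the fixed cost of ¥481, so operating at a loss of ¥193 is better by ¥288.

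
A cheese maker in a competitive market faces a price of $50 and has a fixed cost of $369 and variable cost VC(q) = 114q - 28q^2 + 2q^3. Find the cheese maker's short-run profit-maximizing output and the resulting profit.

AVC = 114 - 28q + 2q^2; min AVC = $16 at q = 7. Since P = $50 ≥ min AVC, the firm produces.
With MC = 114 - 56q + 6q^2, P = MC on the upward-sloping part at q* = 8.
TR = 50·8 = 400. TC = 369 + 144 = 513. Profit = 400 − 513 = -$113.
By producing, the firm covers all variable cost plus $256 of fixed cost; shutting down would lose the full $369.

Profit = -$113 at q = 8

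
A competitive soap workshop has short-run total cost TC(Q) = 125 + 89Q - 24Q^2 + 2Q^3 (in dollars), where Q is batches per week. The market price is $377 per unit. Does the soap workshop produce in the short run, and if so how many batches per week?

Strip out fixed cost: VC = 89Q - 24Q^2 + 2Q^3. Then AVC = 89 - 24Q + 2Q^2 and MC = 89 - 48Q + 6Q^2.
AVC is minimized where dAVC/dQ = -24 + 4Q = 0, at Q = 6; min AVC = 89 - 24·6 + 2·6^2 = $17.
P = $377 exceeds min AVC = $17, so the firm stays open.
Set P = MC: 377 = 89 - 48Q + 6Q^2 → -288 - 48Q + 6Q^2 = 0. The roots are Q = -4 and Q = 12; the profit-maximizing output is on the rising part of MC, so Q* = 12.
Check: AVC at Q = 12 is $89 ≤ P, so revenue covers variable cost.
Profit = P·Q − TC = 377·12 − 1193 = $3331.

Produce at Q = 12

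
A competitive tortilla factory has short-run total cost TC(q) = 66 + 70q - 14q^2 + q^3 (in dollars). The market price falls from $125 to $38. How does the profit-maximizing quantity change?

AVC = 70 - 14q + q^2, minimized at q = 7 where min AVC = $21. MC = 70 - 28q + 3q^2.
At P = $125 ≥ min AVC, set P = MC on the rising branch: q = 11.
At P = $38 ≥ min AVC, set P = MC: q = 8. The firm stays open but cuts output.

Output falls from 11 to 8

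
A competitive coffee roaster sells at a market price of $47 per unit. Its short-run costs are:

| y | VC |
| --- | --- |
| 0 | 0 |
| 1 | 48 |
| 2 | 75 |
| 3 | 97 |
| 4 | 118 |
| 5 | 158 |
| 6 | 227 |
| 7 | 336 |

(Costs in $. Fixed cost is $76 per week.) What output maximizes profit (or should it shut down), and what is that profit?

Profit at each row (π = 47y − TC): y=0: -76; y=1: -77; y=2: -57; y=3: -32; y=4: -6; y=5: 1; y=6: -21; y=7: -83.
Profit is maximized at y = 5. AVC there is 158/5 = $31.60 ≤ P, so producing beats shutting down (which would give -$76).

y = 5; profit = $1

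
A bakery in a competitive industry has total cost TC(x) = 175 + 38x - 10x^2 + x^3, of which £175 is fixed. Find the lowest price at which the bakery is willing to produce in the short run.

The shutdown price is the minimum of AVC. VC = 38x - 10x^2 + x^3, so AVC = 38 - 10x + x^2.
dAVC/dx = -10 + 2x = 0 gives x = 5. min AVC = 38 - 10·5 + 5^2 = 13.
The firm shuts down for any P below £13.

£13 per unit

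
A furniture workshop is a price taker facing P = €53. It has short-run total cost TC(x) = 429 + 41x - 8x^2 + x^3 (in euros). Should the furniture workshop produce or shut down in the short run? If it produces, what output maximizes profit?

Strip out fixed cost: VC = 41x - 8x^2 + x^3. Then AVC = 41 - 8x + x^2 and MC = 41 - 16x + 3x^2.
AVC hits its minimum where MC = AVC, at x = 4, giving min AVC = 41 - 8·4 + 4^2 = €25.
Since P = €53 ≥ min AVC = €25, price covers variable cost and the firm should produce.
P = MC gives -12 - 16x + 3x^2 = 0, with roots -2/3 and 6. Take the larger (rising MC): x* = 6.
Check: AVC at x = 6 is €29 ≤ P, so revenue covers variable cost.
Profit = P·x − TC = 53·6 − 603 = -€285, a loss, but smaller than the €429 fixed cost the firm would lose by shutting down.

Produce at x = 6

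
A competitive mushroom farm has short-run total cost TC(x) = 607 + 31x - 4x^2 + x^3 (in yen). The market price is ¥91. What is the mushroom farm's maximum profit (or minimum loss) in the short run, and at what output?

AVC = 31 - 4x + x^2 has its minimum ¥27 at x = 2; price ¥91 clears that bar, so the firm operates.
MC = 31 - 8x + 3x^2. Setting P = MC and taking the root on the rising branch gives x* = 6.
TR = 91·6 = 546. TC = 607 + 258 = 865. Profit = 546 − 865 = -¥319.
Shutting down would mean losing the fixed cost of ¥607, so operating at a loss of ¥319 is better by ¥288.

Profit = -¥319 at x = 6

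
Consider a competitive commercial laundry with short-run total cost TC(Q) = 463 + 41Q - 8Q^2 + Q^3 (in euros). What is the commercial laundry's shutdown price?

€25 per unit

Short-run supply begins at min AVC. From VC = 41Q - 8Q^2 + Q^3, AVC = 41 - 8Q + Q^2.
dAVC/dQ = -8 + 2Q = 0 gives Q = 4. min AVC = 41 - 8·4 + 4^2 = 25.
For P < €25 the firm produces nothing.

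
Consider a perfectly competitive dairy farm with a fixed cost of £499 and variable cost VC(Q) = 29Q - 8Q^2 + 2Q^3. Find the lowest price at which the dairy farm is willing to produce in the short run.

The firm shuts down when price falls below the minimum of average variable cost. AVC = VC/Q = 29 - 8Q + 2Q^2.
At the minimum of AVC, MC = AVC. MC = 29 - 16Q + 6Q^2; setting MC = AVC gives 4Q^2 - 8Q = 0, so Q = 2. min AVC = 21.
The firm shuts down for any P below £21.

£21 per unit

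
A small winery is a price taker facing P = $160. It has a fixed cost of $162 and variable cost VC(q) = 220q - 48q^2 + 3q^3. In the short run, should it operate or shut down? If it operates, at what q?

Produce at q = 10

Strip out fixed cost: VC = 220q - 48q^2 + 3q^3. Then AVC = 220 - 48q + 3q^2 and MC = 220 - 96q + 9q^2.
The AVC parabola has its vertex at q = 48/6 = 8, where AVC = 220 - 48·8 + 3·8^2 = $28.
P = $160 exceeds min AVC = $28, so the firm stays open.
Set P = MC: 160 = 220 - 96q + 9q^2 → 60 - 96q + 9q^2 = 0. The roots are q = 2/3 and q = 10; the profit-maximizing output is on the rising part of MC, so q* = 10.
Check: AVC at q = 10 is $40 ≤ P, so revenue covers variable cost.
Profit = P·q − TC = 160·10 − 562 = $1038.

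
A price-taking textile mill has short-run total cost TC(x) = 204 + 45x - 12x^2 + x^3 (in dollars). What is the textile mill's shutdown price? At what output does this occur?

$9 per unit, at x = 6

Short-run supply begins at min AVC. From VC = 45x - 12x^2 + x^3, AVC = 45 - 12x + x^2.
At the minimum of AVC, MC = AVC. MC = 45 - 24x + 3x^2; setting MC = AVC gives 2x^2 - 12x = 0, so x = 6. min AVC = 9.
For P < $9 the firm produces nothing.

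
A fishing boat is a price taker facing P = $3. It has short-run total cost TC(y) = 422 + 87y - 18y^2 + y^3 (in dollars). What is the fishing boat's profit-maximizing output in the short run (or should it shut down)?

Variable cost is VC = 87y - 18y^2 + y^3, so AVC = VC/y = 87 - 18y + y^2 and MC = dTC/dy = 87 - 36y + 3y^2.
The AVC parabola has its vertex at y = 18/2 = 9, where AVC = 87 - 18·9 + 9^2 = $6.
Since P = $3 < min AVC = $6, price fails to cover variable cost at any output.
Best response: produce nothing and absorb the $422 fixed cost.

Shut down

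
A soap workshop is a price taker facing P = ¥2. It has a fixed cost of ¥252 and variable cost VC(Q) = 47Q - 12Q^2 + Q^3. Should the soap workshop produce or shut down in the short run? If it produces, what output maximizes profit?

Shut down

Strip out fixed cost: VC = 47Q - 12Q^2 + Q^3. Then AVC = 47 - 12Q + Q^2 and MC = 47 - 24Q + 3Q^2.
AVC hits its minimum where MC = AVC, at Q = 6, giving min AVC = 47 - 12·6 + 6^2 = ¥11.
Since P = ¥2 < min AVC = ¥11, price fails to cover variable cost at any output.
Shutting down limits the loss to fixed cost, ¥252.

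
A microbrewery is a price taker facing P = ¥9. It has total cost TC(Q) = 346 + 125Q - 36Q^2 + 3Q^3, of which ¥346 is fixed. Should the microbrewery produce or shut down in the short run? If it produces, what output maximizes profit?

Shut down

Variable cost is VC = 125Q - 36Q^2 + 3Q^3, so AVC = VC/Q = 125 - 36Q + 3Q^2 and MC = dTC/dQ = 125 - 72Q + 9Q^2.
The AVC parabola has its vertex at Q = 36/6 = 6, where AVC = 125 - 36·6 + 3·6^2 = ¥17.
P = ¥9 lies below min AVC = ¥17; no output level covers variable cost.
Best response: produce nothing and absorb the ¥346 fixed cost.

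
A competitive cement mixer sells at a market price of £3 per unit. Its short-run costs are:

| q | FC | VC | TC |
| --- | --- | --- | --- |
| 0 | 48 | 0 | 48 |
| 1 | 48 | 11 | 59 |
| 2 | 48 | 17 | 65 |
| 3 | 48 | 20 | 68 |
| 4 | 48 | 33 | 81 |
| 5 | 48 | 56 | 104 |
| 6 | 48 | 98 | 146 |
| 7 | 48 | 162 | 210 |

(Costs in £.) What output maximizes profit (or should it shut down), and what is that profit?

Compute π = P·q − TC at each output: q=0: -48; q=1: -56; q=2: -59; q=3: -59; q=4: -69; q=5: -89; q=6: -128; q=7: -189.
Profit is highest at q = 0. Equivalently, the lowest AVC in the table is 20/3 ≈ £6.67 at q = 3, and P = £3 falls below it — price never covers variable cost, so the firm shuts down and loses only its fixed cost.

q = 0 (shut down); profit = -£48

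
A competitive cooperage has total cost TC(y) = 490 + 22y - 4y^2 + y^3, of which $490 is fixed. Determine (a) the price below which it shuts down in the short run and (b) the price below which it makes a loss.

Shutdown price = min AVC. AVC = 22 - 4y + y^2, with vertex at y = 2 and minimum $18.
ATC = 490/y + 22 - 4y + y^2. Setting dATC/dy = −490/y^2 − 4 + 2y = 0 gives y = 7 (since 2·7^3 − 4·7^2 = 490).
min ATC = 490/7 + 22 − 4·7 + 7^2 = $113. That is the break-even price.
Between these two prices the firm operates at a loss; above $113 it earns a profit.

Shutdown price = $18; break-even price = $113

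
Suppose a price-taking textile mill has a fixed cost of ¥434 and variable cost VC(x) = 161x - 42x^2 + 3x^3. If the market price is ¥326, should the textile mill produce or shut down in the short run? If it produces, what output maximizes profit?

Produce at x = 11

Variable cost is VC = 161x - 42x^2 + 3x^3, so AVC = VC/x = 161 - 42x + 3x^2 and MC = dTC/dx = 161 - 84x + 9x^2.
The AVC parabola has its vertex at x = 42/6 = 7, where AVC = 161 - 42·7 + 3·7^2 = ¥14.
P = ¥326 exceeds min AVC = ¥14, so the firm stays open.
P = MC gives -165 - 84x + 9x^2 = 0, with roots -5/3 and 11. Take the larger (rising MC): x* = 11.
Check: AVC at x = 11 is ¥62 ≤ P, so revenue covers variable cost.
Profit = P·x − TC = 326·11 − 1116 = ¥2470.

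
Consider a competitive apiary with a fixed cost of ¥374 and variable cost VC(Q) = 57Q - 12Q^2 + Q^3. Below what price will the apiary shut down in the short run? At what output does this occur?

¥21 per unit, at Q = 6

Short-run supply begins at min AVC. From VC = 57Q - 12Q^2 + Q^3, AVC = 57 - 12Q + Q^2.
At the minimum of AVC, MC = AVC. MC = 57 - 24Q + 3Q^2; setting MC = AVC gives 2Q^2 - 12Q = 0, so Q = 6. min AVC = 21.
The firm shuts down for any P below ¥21.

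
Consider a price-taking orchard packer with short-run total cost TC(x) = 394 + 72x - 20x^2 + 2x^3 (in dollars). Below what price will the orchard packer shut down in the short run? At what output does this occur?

$22 per unit, at x = 5

The shutdown price is the minimum of AVC. VC = 72x - 20x^2 + 2x^3, so AVC = 72 - 20x + 2x^2.
dAVC/dx = -20 + 4x = 0 gives x = 5. min AVC = 72 - 20·5 + 2·5^2 = 22.
So the shutdown price is $22.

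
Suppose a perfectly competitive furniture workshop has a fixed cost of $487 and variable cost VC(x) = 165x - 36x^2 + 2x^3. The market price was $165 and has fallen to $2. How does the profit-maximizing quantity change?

Output falls from 12 to 0 (the firm shuts down)

MC = 165 - 72x + 6x^2; the shutdown threshold is min AVC = $3 (at x = 9).
With P = $165 above the shutdown price, P = MC gives x = 12.
At P = $2 < min AVC = $3, price no longer covers variable cost at any output, so the firm shuts down: x = 0.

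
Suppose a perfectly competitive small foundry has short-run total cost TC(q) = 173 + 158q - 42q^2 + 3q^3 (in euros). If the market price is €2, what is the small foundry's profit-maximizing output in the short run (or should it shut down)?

Shut down

From TC, MC = TC'(q) = 158 - 84q + 9q^2 and AVC = VC/q = 158 - 42q + 3q^2.
AVC hits its minimum where MC = AVC, at q = 7, giving min AVC = 158 - 42·7 + 3·7^2 = €11.
P = €2 lies below min AVC = €11; no output level covers variable cost.
Best response: produce nothing and absorb the €173 fixed cost.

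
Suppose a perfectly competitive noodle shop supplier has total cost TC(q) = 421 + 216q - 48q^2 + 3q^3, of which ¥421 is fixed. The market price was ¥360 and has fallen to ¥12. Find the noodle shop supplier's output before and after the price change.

Output falls from 12 to 0 (the firm shuts down)

AVC = 216 - 48q + 3q^2, minimized at q = 8 where min AVC = ¥24. MC = 216 - 96q + 9q^2.
With P = ¥360 above the shutdown price, P = MC gives q = 12.
At P = ¥12 < min AVC = ¥24, price no longer covers variable cost at any output, so the firm shuts down: q = 0.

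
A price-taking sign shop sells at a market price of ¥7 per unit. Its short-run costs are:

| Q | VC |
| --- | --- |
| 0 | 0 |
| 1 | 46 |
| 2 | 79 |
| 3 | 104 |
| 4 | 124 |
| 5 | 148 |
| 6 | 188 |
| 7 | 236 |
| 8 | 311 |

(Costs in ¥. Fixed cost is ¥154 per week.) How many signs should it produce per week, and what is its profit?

Q = 0 (shut down); profit = -¥154

Compute π = P·Q − TC at each output: Q=0: -154; Q=1: -193; Q=2: -219; Q=3: -237; Q=4: -250; Q=5: -267; Q=6: -300; Q=7: -341; Q=8: -409.
Profit is highest at Q = 0. Equivalently, the lowest AVC in the table is 148/5 ≈ ¥29.60 at Q = 5, and P = ¥7 falls below it — price never covers variable cost, so the firm shuts down and loses only its fixed cost.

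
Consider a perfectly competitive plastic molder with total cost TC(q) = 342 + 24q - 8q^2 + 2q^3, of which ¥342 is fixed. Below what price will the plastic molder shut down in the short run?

Short-run supply begins at min AVC. From VC = 24q - 8q^2 + 2q^3, AVC = 24 - 8q + 2q^2.
dAVC/dq = -8 + 4q = 0 gives q = 2. min AVC = 24 - 8·2 + 2·2^2 = 16.
The firm shuts down for any P below ¥16.

¥16 per unit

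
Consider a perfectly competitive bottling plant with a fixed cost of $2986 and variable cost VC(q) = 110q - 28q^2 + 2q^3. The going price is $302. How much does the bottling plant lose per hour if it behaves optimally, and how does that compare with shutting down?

Profit = -$106 at q = 12

AVC = 110 - 28q + 2q^2; min AVC = $12 at q = 7. Since P = $302 ≥ min AVC, the firm produces.
MC = 110 - 56q + 6q^2. Setting P = MC and taking the root on the rising branch gives q* = 12.
TR = 302·12 = 3624. TC = 2986 + 744 = 3730. Profit = 3624 − 3730 = -$106.
That loss of $106 beats the $2986 the firm would lose by shutting down; producing recovers $2880 of fixed cost.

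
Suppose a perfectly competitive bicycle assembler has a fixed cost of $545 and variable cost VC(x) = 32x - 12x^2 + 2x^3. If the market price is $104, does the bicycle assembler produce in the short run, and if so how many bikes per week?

Strip out fixed cost: VC = 32x - 12x^2 + 2x^3. Then AVC = 32 - 12x + 2x^2 and MC = 32 - 24x + 6x^2.
AVC hits its minimum where MC = AVC, at x = 3, giving min AVC = 32 - 12·3 + 2·3^2 = $14.
Since P = $104 ≥ min AVC = $14, price covers variable cost and the firm should produce.
Solving P = MC: -72 - 24x + 6x^2 = 0 ⇒ x = -2 or 6. On the upward-sloping branch, x* = 6.
Check: AVC at x = 6 is $32 ≤ P, so revenue covers variable cost.
Profit = P·x − TC = 104·6 − 737 = -$113, a loss, but smaller than the $545 fixed cost the firm would lose by shutting down.

Produce at x = 6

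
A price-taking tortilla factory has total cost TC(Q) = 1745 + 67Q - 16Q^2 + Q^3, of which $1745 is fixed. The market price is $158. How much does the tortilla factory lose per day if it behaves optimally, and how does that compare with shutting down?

Profit = -$55 at Q = 13

AVC = 67 - 16Q + Q^2; min AVC = $3 at Q = 8. Since P = $158 ≥ min AVC, the firm produces.
With MC = 67 - 32Q + 3Q^2, P = MC on the upward-sloping part at Q* = 13.
TR = 158·13 = 2054. TC = 1745 + 364 = 2109. Profit = 2054 − 2109 = -$55.
By producing, the firm covers all variable cost plus $1690 of fixed cost; shutting down would lose the full $1745.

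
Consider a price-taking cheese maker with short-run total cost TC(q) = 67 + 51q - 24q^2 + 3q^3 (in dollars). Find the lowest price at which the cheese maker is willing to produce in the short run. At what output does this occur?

$3 per unit, at q = 4

The shutdown price is the minimum of AVC. VC = 51q - 24q^2 + 3q^3, so AVC = 51 - 24q + 3q^2.
At the minimum of AVC, MC = AVC. MC = 51 - 48q + 9q^2; setting MC = AVC gives 6q^2 - 24q = 0, so q = 4. min AVC = 3.
So the shutdown price is $3.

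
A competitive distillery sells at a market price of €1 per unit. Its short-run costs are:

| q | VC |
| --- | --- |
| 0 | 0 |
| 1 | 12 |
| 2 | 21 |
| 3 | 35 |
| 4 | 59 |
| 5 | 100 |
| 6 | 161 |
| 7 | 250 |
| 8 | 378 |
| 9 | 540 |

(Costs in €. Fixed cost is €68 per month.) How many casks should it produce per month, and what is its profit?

Compute π = P·q − TC at each output: q=0: -68; q=1: -79; q=2: -87; q=3: -100; q=4: -123; q=5: -163; q=6: -223; q=7: -311; q=8: -438; q=9: -599.
Profit is highest at q = 0. Equivalently, the lowest AVC in the table is 21/2 ≈ €10.50 at q = 2, and P = €1 falls below it — price never covers variable cost, so the firm shuts down and loses only its fixed cost.

q = 0 (shut down); profit = -€68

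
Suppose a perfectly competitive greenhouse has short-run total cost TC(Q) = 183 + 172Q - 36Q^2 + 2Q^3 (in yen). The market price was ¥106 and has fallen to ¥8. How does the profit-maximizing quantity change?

AVC = 172 - 36Q + 2Q^2, minimized at Q = 9 where min AVC = ¥10. MC = 172 - 72Q + 6Q^2.
At P = ¥106 ≥ min AVC, set P = MC on the rising branch: Q = 11.
At P = ¥8 < min AVC = ¥10, price no longer covers variable cost at any output, so the firm shuts down: Q = 0.

Output falls from 11 to 0 (the firm shuts down)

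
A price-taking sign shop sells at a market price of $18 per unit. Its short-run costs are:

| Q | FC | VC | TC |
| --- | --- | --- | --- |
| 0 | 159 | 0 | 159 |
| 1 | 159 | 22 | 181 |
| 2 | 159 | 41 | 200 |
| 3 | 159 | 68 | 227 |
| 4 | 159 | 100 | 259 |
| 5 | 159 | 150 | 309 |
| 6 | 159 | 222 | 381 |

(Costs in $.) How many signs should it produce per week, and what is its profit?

Tabulate TR − TC: Q=0: -159; Q=1: -163; Q=2: -164; Q=3: -173; Q=4: -187; Q=5: -219; Q=6: -273.
Profit is highest at Q = 0. Equivalently, the lowest AVC in the table is 41/2 ≈ $20.50 at Q = 2, and P = $18 falls below it — price never covers variable cost, so the firm shuts down and loses only its fixed cost.

Q = 0 (shut down); profit = -$159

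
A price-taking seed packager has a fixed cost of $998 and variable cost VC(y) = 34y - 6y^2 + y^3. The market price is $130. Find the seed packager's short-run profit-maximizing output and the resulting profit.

AVC = 34 - 6y + y^2 has its minimum $25 at y = 3; price $130 clears that bar, so the firm operates.
MC = 34 - 12y + 3y^2. Setting P = MC and taking the root on the rising branch gives y* = 8.
TR = 130·8 = 1040. TC = 998 + 400 = 1398. Profit = 1040 − 1398 = -$358.
By producing, the firm covers all variable cost plus $640 of fixed cost; shutting down would lose the full $998.

Profit = -$358 at y = 8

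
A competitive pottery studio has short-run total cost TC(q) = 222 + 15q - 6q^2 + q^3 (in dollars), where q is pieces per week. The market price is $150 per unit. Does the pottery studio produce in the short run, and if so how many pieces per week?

From TC, MC = TC'(q) = 15 - 12q + 3q^2 and AVC = VC/q = 15 - 6q + q^2.
The AVC parabola has its vertex at q = 6/2 = 3, where AVC = 15 - 6·3 + 3^2 = $6.
P = $150 exceeds min AVC = $6, so the firm stays open.
P = MC gives -135 - 12q + 3q^2 = 0, with roots -5 and 9. Take the larger (rising MC): q* = 9.
Check: AVC at q = 9 is $42 ≤ P, so revenue covers variable cost.
Profit = P·q − TC = 150·9 − 600 = $750.

Produce at q = 9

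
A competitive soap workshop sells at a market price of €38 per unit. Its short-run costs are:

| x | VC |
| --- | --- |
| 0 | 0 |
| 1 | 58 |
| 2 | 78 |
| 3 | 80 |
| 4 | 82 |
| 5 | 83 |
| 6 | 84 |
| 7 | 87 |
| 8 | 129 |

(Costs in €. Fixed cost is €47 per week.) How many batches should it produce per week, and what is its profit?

Profit at each row (π = 38x − TC): x=0: -47; x=1: -67; x=2: -49; x=3: -13; x=4: 23; x=5: 60; x=6: 97; x=7: 132; x=8: 128.
Profit is maximized at x = 7. AVC there is 87/7 = €12.43 ≤ P, so producing beats shutting down (which would give -€47).

x = 7; profit = €132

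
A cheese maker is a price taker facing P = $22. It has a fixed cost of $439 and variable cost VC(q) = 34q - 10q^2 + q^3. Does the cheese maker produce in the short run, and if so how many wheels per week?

Produce at q = 6

From TC, MC = TC'(q) = 34 - 20q + 3q^2 and AVC = VC/q = 34 - 10q + q^2.
AVC hits its minimum where MC = AVC, at q = 5, giving min AVC = 34 - 10·5 + 5^2 = $9.
P = $22 exceeds min AVC = $9, so the firm stays open.
Set P = MC: 22 = 34 - 20q + 3q^2 → 12 - 20q + 3q^2 = 0. The roots are q = 2/3 and q = 6; the profit-maximizing output is on the rising part of MC, so q* = 6.
Check: AVC at q = 6 is $10 ≤ P, so revenue covers variable cost.
Profit = P·q − TC = 22·6 − 499 = -$367, a loss, but smaller than the $439 fixed cost the firm would lose by shutting down.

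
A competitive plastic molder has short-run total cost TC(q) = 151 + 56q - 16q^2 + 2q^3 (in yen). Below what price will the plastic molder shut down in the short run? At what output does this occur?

The shutdown price is the minimum of AVC. VC = 56q - 16q^2 + 2q^3, so AVC = 56 - 16q + 2q^2.
dAVC/dq = -16 + 4q = 0 gives q = 4. min AVC = 56 - 16·4 + 2·4^2 = 24.
So the shutdown price is ¥24.

¥24 per unit, at q = 4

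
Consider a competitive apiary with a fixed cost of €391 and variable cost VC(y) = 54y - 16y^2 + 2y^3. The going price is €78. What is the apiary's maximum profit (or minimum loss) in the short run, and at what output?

Profit = -€103 at y = 6

AVC = 54 - 16y + 2y^2; min AVC = €22 at y = 4. Since P = €78 ≥ min AVC, the firm produces.
With MC = 54 - 32y + 6y^2, P = MC on the upward-sloping part at y* = 6.
TR = 78·6 = 468. TC = 391 + 180 = 571. Profit = 468 − 571 = -€103.
Shutting down would mean losing the fixed cost of €391, so operating at a loss of €103 is better by €288.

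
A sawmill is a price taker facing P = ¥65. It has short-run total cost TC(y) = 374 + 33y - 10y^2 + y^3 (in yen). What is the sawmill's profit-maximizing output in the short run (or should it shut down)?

From TC, MC = TC'(y) = 33 - 20y + 3y^2 and AVC = VC/y = 33 - 10y + y^2.
The AVC parabola has its vertex at y = 10/2 = 5, where AVC = 33 - 10·5 + 5^2 = ¥8.
Because ¥65 ≥ ¥8, revenue can cover variable cost; the firm operates.
Solving P = MC: -32 - 20y + 3y^2 = 0 ⇒ y = -4/3 or 8. On the upward-sloping branch, y* = 8.
Check: AVC at y = 8 is ¥17 ≤ P, so revenue covers variable cost.
Profit = P·y − TC = 65·8 − 510 = ¥10.

Produce at y = 8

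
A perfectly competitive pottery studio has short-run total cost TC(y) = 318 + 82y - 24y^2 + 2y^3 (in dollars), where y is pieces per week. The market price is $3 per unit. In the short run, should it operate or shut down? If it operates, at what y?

Shut down

Variable cost is VC = 82y - 24y^2 + 2y^3, so AVC = VC/y = 82 - 24y + 2y^2 and MC = dTC/dy = 82 - 48y + 6y^2.
AVC is minimized where dAVC/dy = -24 + 4y = 0, at y = 6; min AVC = 82 - 24·6 + 2·6^2 = $10.
P = $3 lies below min AVC = $10; no output level covers variable cost.
The firm minimizes its loss by shutting down and losing only its fixed cost of $318.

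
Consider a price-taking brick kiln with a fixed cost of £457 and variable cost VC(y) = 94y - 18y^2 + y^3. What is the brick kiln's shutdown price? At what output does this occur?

The firm shuts down when price falls below the minimum of average variable cost. AVC = VC/y = 94 - 18y + y^2.
At the minimum of AVC, MC = AVC. MC = 94 - 36y + 3y^2; setting MC = AVC gives 2y^2 - 18y = 0, so y = 9. min AVC = 13.
For P < £13 the firm produces nothing.

£13 per unit, at y = 9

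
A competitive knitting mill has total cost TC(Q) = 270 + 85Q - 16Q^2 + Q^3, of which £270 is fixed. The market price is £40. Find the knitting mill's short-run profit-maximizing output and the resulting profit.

Profit = -£108 at Q = 9

AVC = 85 - 16Q + Q^2 has its minimum £21 at Q = 8; price £40 clears that bar, so the firm operates.
MC = 85 - 32Q + 3Q^2. Setting P = MC and taking the root on the rising branch gives Q* = 9.
TR = 40·9 = 360. TC = 270 + 198 = 468. Profit = 360 − 468 = -£108.
That loss of £108 beats the £270 the firm would lose by shutting down; producing recovers £162 of fixed cost.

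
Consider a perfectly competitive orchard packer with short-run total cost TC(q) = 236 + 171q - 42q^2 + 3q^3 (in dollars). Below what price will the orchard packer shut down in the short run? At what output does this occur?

$24 per unit, at q = 7

The firm shuts down when price falls below the minimum of average variable cost. AVC = VC/q = 171 - 42q + 3q^2.
At the minimum of AVC, MC = AVC. MC = 171 - 84q + 9q^2; setting MC = AVC gives 6q^2 - 42q = 0, so q = 7. min AVC = 24.
So the shutdown price is $24.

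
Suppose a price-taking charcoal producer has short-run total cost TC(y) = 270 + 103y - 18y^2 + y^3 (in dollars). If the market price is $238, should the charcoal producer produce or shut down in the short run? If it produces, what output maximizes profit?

Produce at y = 15

Strip out fixed cost: VC = 103y - 18y^2 + y^3. Then AVC = 103 - 18y + y^2 and MC = 103 - 36y + 3y^2.
AVC hits its minimum where MC = AVC, at y = 9, giving min AVC = 103 - 18·9 + 9^2 = $22.
P = $238 exceeds min AVC = $22, so the firm stays open.
Set P = MC: 238 = 103 - 36y + 3y^2 → -135 - 36y + 3y^2 = 0. The roots are y = -3 and y = 15; the profit-maximizing output is on the rising part of MC, so y* = 15.
Check: AVC at y = 15 is $58 ≤ P, so revenue covers variable cost.
Profit = P·y − TC = 238·15 − 1140 = $2430.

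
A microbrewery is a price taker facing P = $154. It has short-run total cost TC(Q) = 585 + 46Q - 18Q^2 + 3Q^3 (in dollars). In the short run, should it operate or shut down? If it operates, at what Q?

Variable cost is VC = 46Q - 18Q^2 + 3Q^3, so AVC = VC/Q = 46 - 18Q + 3Q^2 and MC = dTC/dQ = 46 - 36Q + 9Q^2.
AVC hits its minimum where MC = AVC, at Q = 3, giving min AVC = 46 - 18·3 + 3·3^2 = $19.
P = $154 exceeds min AVC = $19, so the firm stays open.
Set P = MC: 154 = 46 - 36Q + 9Q^2 → -108 - 36Q + 9Q^2 = 0. The roots are Q = -2 and Q = 6; the profit-maximizing output is on the rising part of MC, so Q* = 6.
Check: AVC at Q = 6 is $46 ≤ P, so revenue covers variable cost.
Profit = P·Q − TC = 154·6 − 861 = $63.

Produce at Q = 6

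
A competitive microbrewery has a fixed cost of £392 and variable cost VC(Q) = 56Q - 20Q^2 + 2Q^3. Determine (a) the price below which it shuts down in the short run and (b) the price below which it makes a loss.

Shutdown price = £6; break-even price = £70

AVC = 56 - 20Q + 2Q^2; minimized at Q = 5, giving min AVC = £6. That is the shutdown price.
ATC = 392/Q + 56 - 20Q + 2Q^2. Setting dATC/dQ = −392/Q^2 − 20 + 4Q = 0 gives Q = 7 (since 4·7^3 − 20·7^2 = 392).
min ATC = 392/7 + 56 − 20·7 + 2·7^2 = £70. That is the break-even price.
Between these two prices the firm operates at a loss; above £70 it earns a profit.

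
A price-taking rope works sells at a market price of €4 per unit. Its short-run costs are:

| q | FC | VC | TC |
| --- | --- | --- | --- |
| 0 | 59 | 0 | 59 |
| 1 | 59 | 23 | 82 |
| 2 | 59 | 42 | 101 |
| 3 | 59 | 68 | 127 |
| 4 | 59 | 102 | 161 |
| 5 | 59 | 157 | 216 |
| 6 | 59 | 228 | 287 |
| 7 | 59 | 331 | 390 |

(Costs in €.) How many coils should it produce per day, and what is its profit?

q = 0 (shut down); profit = -€59

Tabulate TR − TC: q=0: -59; q=1: -78; q=2: -93; q=3: -115; q=4: -145; q=5: -196; q=6: -263; q=7: -362.
Profit is highest at q = 0. Equivalently, the lowest AVC in the table is 42/2 ≈ €21 at q = 2, and P = €4 falls below it — price never covers variable cost, so the firm shuts down and loses only its fixed cost.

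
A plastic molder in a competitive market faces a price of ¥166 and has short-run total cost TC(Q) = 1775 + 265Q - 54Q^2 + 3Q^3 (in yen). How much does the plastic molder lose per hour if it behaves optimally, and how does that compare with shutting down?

AVC = 265 - 54Q + 3Q^2 has its minimum ¥22 at Q = 9; price ¥166 clears that bar, so the firm operates.
With MC = 265 - 108Q + 9Q^2, P = MC on the upward-sloping part at Q* = 11.
TR = 166·11 = 1826. TC = 1775 + 374 = 2149. Profit = 1826 − 2149 = -¥323.
Shutting down would mean losing the fixed cost of ¥1775, so operating at a loss of ¥323 is better by ¥1452.

Profit = -¥323 at Q = 11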